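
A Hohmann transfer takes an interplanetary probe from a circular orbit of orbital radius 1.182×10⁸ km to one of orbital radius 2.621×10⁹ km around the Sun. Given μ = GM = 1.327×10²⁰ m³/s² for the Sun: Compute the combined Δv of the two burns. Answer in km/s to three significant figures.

r₁ = 1.182×10⁸ km = 1.182×10¹¹ m.
r₂ = 2.621×10⁹ km = 2.621×10¹² m.
Transfer ellipse a_t = (r₁ + r₂)/2 = 1.370×10¹² m.
At r₁: circular v_c1 = √(μ/r₁) = 33510 m/s; transfer-perihelion v_p = √[μ(2/r₁ − 1/a_t)] = 46350 m/s.
Δv₁ = v_p − v_c1 = 12850 m/s.
At r₂: circular v_c2 = √(μ/r₂) = 7115 m/s; transfer-aphelion v_a = √[μ(2/r₂ − 1/a_t)] = 2090 m/s.
Δv₂ = v_c2 − v_a = 5025 m/s.
Total Δv = Δv₁ + Δv₂ = 17870 m/s = 17.87 km/s.

Δv_total ≈ 17.9 km/s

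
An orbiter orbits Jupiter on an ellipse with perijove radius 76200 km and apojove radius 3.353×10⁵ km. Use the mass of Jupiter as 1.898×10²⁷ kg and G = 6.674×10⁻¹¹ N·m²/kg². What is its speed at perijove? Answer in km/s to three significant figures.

v ≈ 52.0 km/s

μ = GM = 6.674×10⁻¹¹ × 1.898×10²⁷ = 1.267×10¹⁷ m³/s².
Semi-major axis a = (r_p + r_a)/2 = 2.0575×10⁵ km = 2.058×10⁸ m.
Vis-viva: v² = μ(2/r − 1/a) = 1.267×10¹⁷ × (2.625×10⁻⁸ − 4.860×10⁻⁹) = 2.709×10⁹ m²/s².
v = 52050 m/s = 52.05 km/s.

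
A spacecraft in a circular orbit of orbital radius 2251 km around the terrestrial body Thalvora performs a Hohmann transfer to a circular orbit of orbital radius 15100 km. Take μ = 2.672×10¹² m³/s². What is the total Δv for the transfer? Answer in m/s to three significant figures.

Δv_total ≈ 554 m/s

r₁ = 2251 km = 2.251×10⁶ m.
r₂ = 15100 km = 1.510×10⁷ m.
Transfer ellipse a_t = (r₁ + r₂)/2 = 8.676×10⁶ m.
At r₁: circular v_c1 = √(μ/r₁) = 1090 m/s; transfer-periapsis v_p = √[μ(2/r₁ − 1/a_t)] = 1437 m/s.
Δv₁ = v_p − v_c1 = 347.9 m/s.
At r₂: circular v_c2 = √(μ/r₂) = 420.7 m/s; transfer-apoapsis v_a = √[μ(2/r₂ − 1/a_t)] = 214.3 m/s.
Δv₂ = v_c2 − v_a = 206.4 m/s.
Total Δv = Δv₁ + Δv₂ = 554.3 m/s.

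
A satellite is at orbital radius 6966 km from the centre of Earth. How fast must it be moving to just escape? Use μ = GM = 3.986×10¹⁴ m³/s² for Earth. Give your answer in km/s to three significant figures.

v_esc ≈ 10.7 km/s

r = 6966 km = 6.966×10⁶ m.
Escape speed v_esc = √(2μ/r) = √(2 × 3.986×10¹⁴ / 6.966×10⁶) = √(1.144×10⁸) = 10700 m/s.
= 10.70 km/s.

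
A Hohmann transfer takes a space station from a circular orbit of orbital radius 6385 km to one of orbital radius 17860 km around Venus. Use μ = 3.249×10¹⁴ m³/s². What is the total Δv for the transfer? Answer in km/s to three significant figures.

r₁ = 6385 km = 6.385×10⁶ m.
r₂ = 17860 km = 1.786×10⁷ m.
Transfer ellipse a_t = (r₁ + r₂)/2 = 1.212×10⁷ m.
At r₁: circular v_c1 = √(μ/r₁) = 7133 m/s; transfer-periapsis v_p = √[μ(2/r₁ − 1/a_t)] = 8658 m/s.
Δv₁ = v_p − v_c1 = 1525 m/s.
At r₂: circular v_c2 = √(μ/r₂) = 4265 m/s; transfer-apoapsis v_a = √[μ(2/r₂ − 1/a_t)] = 3095 m/s.
Δv₂ = v_c2 − v_a = 1170 m/s.
Total Δv = Δv₁ + Δv₂ = 2695 m/s = 2.695 km/s.

Δv_total ≈ 2.69 km/s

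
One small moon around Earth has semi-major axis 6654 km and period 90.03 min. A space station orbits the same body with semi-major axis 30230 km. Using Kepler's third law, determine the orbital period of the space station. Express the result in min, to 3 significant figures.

Kepler's third law: T² ∝ a³, so T₂ = T₁ (a₂/a₁)^(3/2).
a₂/a₁ = 4.543, (a₂/a₁)^(3/2) = 9.684.
T₂ = 90.03 × 9.684 = 871.8 min.

T₂ ≈ 872 min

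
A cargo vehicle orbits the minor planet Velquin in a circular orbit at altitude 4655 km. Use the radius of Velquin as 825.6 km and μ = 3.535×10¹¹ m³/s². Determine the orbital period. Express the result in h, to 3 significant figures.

r = 825.6 + 4655 = 5480.6 km = 5.4806×10⁶ m.
Kepler's third law: T = 2π√(r³/μ) = 2π√((5.481×10⁶)³ / 3.535×10¹¹).
r³/μ = 4.657×10⁸ s², so T = 2π × 2.158×10⁴ = 1.356×10⁵ s.
Converting: 1.356×10⁵ s ÷ 3600 = 37.66 h.

T ≈ 37.7 h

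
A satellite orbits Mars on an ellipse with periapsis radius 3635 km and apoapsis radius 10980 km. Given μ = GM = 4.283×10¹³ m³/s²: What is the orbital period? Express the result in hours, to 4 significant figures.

Semi-major axis a = (r_p + r_a)/2 = (3635.0 + 10980)/2 = 7307.5 km = 7.308×10⁶ m.
By Kepler's third law T = 2π√(a³/μ) = 2π × 3.018×10³ = 1.897×10⁴ s.
= 5.268 hours.

T ≈ 5.268 hours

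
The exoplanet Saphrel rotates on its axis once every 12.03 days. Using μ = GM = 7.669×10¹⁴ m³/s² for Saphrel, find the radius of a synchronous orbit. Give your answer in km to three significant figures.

T = 12.03 days = 1.039×10⁶ s.
A synchronous orbit has period T, so by Kepler's third law a = (μT²/4π²)^(1/3).
μT²/4π² = 7.669×10¹⁴ × (1.039×10⁶)² / 39.48 = 2.099×10²⁵ m³.
a = 2.758×10⁸ m = 2.7583×10⁵ km.

r_sync ≈ 2.76×10⁵ km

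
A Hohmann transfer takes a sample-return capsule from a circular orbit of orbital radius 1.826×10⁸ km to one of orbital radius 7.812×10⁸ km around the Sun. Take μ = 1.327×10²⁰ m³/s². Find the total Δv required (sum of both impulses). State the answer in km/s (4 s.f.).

Δv_total ≈ 12.38 km/s

r₁ = 1.826×10⁸ km = 1.826×10¹¹ m.
r₂ = 7.812×10⁸ km = 7.812×10¹¹ m.
Transfer ellipse a_t = (r₁ + r₂)/2 = 4.819×10¹¹ m.
At r₁: circular v_c1 = √(μ/r₁) = 26960 m/s; transfer-perihelion v_p = √[μ(2/r₁ − 1/a_t)] = 34320 m/s.
Δv₁ = v_p − v_c1 = 7365 m/s.
At r₂: circular v_c2 = √(μ/r₂) = 13030 m/s; transfer-aphelion v_a = √[μ(2/r₂ − 1/a_t)] = 8023 m/s.
Δv₂ = v_c2 − v_a = 5010 m/s.
Total Δv = Δv₁ + Δv₂ = 12380 m/s = 12.38 km/s.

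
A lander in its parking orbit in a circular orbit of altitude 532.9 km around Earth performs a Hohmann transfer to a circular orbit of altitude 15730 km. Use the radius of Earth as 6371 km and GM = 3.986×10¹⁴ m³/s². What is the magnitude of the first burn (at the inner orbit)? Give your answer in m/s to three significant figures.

Δv ≈ 1780 m/s

r₁ = 6371 + 532.9 = 6903.9 km = 6.9039×10⁶ m.
r₂ = 6371 + 15730 = 22101 km = 2.2101×10⁷ m.
Transfer ellipse a_t = (r₁ + r₂)/2 = 1.450×10⁷ m.
At r₁: circular v_c1 = √(μ/r₁) = 7598 m/s; transfer-perigee v_p = √[μ(2/r₁ − 1/a_t)] = 9380 m/s.
Δv₁ = v_p − v_c1 = 1782 m/s.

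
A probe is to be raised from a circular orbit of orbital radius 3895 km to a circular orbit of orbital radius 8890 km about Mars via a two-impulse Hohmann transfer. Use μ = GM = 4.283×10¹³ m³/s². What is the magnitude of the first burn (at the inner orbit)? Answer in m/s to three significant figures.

r₁ = 3895 km = 3.895×10⁶ m.
r₂ = 8890 km = 8.890×10⁶ m.
Transfer ellipse a_t = (r₁ + r₂)/2 = 6.392×10⁶ m.
At r₁: circular v_c1 = √(μ/r₁) = 3316 m/s; transfer-periapsis v_p = √[μ(2/r₁ − 1/a_t)] = 3911 m/s.
Δv₁ = v_p − v_c1 = 594.5 m/s.

Δv ≈ 594 m/s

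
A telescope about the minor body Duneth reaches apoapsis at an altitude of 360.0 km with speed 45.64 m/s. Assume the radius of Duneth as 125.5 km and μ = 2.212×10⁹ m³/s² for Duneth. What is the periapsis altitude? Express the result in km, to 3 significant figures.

periapsis altitude ≈ 18.4 km

r_a = 125.5 + 360.0 = 485.50 km = 4.855×10⁵ m.
Specific energy ε = v²/2 − μ/r = -3.515×10³ J/kg, so a = −μ/(2ε) = 3.147×10⁵ m.
The apsides satisfy r_p + r_a = 2a, so the periapsis radius is 2a − r_a = 1.439×10⁵ m = 143.87 km.
Periapsis altitude = 143.87 − 125.5 = 18.371 km.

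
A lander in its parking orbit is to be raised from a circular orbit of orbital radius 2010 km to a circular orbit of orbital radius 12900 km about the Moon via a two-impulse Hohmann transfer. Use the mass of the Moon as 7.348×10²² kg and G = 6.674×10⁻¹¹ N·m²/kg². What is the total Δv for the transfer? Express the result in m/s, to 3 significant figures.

Δv_total ≈ 789 m/s

μ = GM = 6.674×10⁻¹¹ × 7.348×10²² = 4.904×10¹² m³/s².
r₁ = 2010 km = 2.010×10⁶ m.
r₂ = 12900 km = 1.290×10⁷ m.
Transfer ellipse a_t = (r₁ + r₂)/2 = 7.455×10⁶ m.
At r₁: circular v_c1 = √(μ/r₁) = 1562 m/s; transfer-perilune v_p = √[μ(2/r₁ − 1/a_t)] = 2055 m/s.
Δv₁ = v_p − v_c1 = 492.7 m/s.
At r₂: circular v_c2 = √(μ/r₂) = 616.6 m/s; transfer-apolune v_a = √[μ(2/r₂ − 1/a_t)] = 320.2 m/s.
Δv₂ = v_c2 − v_a = 296.4 m/s.
Total Δv = Δv₁ + Δv₂ = 789.1 m/s.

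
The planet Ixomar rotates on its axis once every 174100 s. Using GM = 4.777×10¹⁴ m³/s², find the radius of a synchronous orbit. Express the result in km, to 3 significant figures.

A synchronous orbit has period T, so by Kepler's third law a = (μT²/4π²)^(1/3).
μT²/4π² = 4.777×10¹⁴ × (1.741×10⁵)² / 39.48 = 3.668×10²³ m³.
a = 7.158×10⁷ m = 71581 km.

r_sync ≈ 71600 km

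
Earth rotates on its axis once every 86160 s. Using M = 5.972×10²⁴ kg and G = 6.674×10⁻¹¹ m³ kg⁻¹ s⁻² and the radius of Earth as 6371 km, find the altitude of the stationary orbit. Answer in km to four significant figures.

μ = GM = 6.674×10⁻¹¹ × 5.972×10²⁴ = 3.986×10¹⁴ m³/s².
A synchronous orbit has period T, so by Kepler's third law a = (μT²/4π²)^(1/3).
μT²/4π² = 3.986×10¹⁴ × (8.616×10⁴)² / 39.48 = 7.495×10²² m³.
a = 4.216×10⁷ m = 42162 km.
Altitude h = a − R = 42162 − 6371 = 35791 km.

h_sync ≈ 35790 km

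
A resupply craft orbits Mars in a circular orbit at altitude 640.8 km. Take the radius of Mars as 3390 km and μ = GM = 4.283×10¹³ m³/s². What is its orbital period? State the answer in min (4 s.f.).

r = 3390 + 640.8 = 4030.8 km = 4.0308×10⁶ m.
Kepler's third law: T = 2π√(r³/μ) = 2π√((4.031×10⁶)³ / 4.283×10¹³).
r³/μ = 1.529×10⁶ s², so T = 2π × 1.237×10³ = 7.769×10³ s.
Converting: 7.769×10³ s ÷ 60.00 = 129.5 min.

T ≈ 129.5 min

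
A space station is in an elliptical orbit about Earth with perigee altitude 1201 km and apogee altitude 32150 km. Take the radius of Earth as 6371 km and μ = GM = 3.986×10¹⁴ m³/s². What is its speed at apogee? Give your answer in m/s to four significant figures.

r_p = 6371 + 1201 = 7572.0 km = 7.5720×10⁶ m.
r_a = 6371 + 32150 = 38521 km = 3.8521×10⁷ m.
Semi-major axis a = (r_p + r_a)/2 = 23046 km = 2.305×10⁷ m.
Vis-viva: v² = μ(2/r − 1/a) = 3.986×10¹⁴ × (5.192×10⁻⁸ − 4.339×10⁻⁸) = 3.400×10⁶ m²/s².
v = 1844 m/s.

v ≈ 1844 m/s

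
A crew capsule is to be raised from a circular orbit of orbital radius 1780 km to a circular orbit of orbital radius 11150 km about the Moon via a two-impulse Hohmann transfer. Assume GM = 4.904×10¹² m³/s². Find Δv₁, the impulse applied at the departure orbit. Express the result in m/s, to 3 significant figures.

r₁ = 1780 km = 1.780×10⁶ m.
r₂ = 11150 km = 1.115×10⁷ m.
Transfer ellipse a_t = (r₁ + r₂)/2 = 6.465×10⁶ m.
At r₁: circular v_c1 = √(μ/r₁) = 1660 m/s; transfer-perilune v_p = √[μ(2/r₁ − 1/a_t)] = 2180 m/s.
Δv₁ = v_p − v_c1 = 520.0 m/s.

Δv ≈ 520 m/s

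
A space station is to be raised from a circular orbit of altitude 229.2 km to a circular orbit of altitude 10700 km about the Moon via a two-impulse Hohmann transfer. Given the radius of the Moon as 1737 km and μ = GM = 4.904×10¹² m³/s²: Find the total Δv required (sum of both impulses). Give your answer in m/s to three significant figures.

Δv_total ≈ 796 m/s

r₁ = 1737 + 229.2 = 1966.2 km = 1.9662×10⁶ m.
r₂ = 1737 + 10700 = 12437 km = 1.2437×10⁷ m.
Transfer ellipse a_t = (r₁ + r₂)/2 = 7.202×10⁶ m.
At r₁: circular v_c1 = √(μ/r₁) = 1579 m/s; transfer-perilune v_p = √[μ(2/r₁ − 1/a_t)] = 2075 m/s.
Δv₁ = v_p − v_c1 = 496.1 m/s.
At r₂: circular v_c2 = √(μ/r₂) = 627.9 m/s; transfer-apolune v_a = √[μ(2/r₂ − 1/a_t)] = 328.1 m/s.
Δv₂ = v_c2 − v_a = 299.8 m/s.
Total Δv = Δv₁ + Δv₂ = 796.0 m/s.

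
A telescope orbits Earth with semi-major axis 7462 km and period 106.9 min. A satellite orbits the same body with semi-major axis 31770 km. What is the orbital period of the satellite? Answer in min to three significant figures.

T₂ ≈ 939 min

Kepler's third law: T² ∝ a³, so T₂ = T₁ (a₂/a₁)^(3/2).
a₂/a₁ = 4.258, (a₂/a₁)^(3/2) = 8.785.
T₂ = 106.9 × 8.785 = 939.1 min.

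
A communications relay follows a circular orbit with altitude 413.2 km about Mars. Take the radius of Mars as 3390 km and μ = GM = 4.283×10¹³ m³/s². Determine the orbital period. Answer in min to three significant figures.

T ≈ 119 min

r = 3390 + 413.2 = 3803.2 km = 3.8032×10⁶ m.
Kepler's third law: T = 2π√(r³/μ) = 2π√((3.803×10⁶)³ / 4.283×10¹³).
r³/μ = 1.284×10⁶ s², so T = 2π × 1.133×10³ = 7.121×10³ s.
Converting: 7.121×10³ s ÷ 60.00 = 118.7 min.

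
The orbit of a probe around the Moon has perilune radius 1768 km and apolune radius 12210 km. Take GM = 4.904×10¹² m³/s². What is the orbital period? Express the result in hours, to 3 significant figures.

Semi-major axis a = (r_p + r_a)/2 = (1768.0 + 12210)/2 = 6989.0 km = 6.989×10⁶ m.
By Kepler's third law T = 2π√(a³/μ) = 2π × 8.343×10³ = 5.242×10⁴ s.
= 14.56 hours.

T ≈ 14.6 hours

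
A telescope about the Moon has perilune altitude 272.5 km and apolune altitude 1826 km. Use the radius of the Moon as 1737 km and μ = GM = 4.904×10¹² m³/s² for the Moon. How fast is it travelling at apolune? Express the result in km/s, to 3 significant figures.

v ≈ 0.996 km/s

r_p = 1737 + 272.5 = 2009.5 km = 2.0095×10⁶ m.
r_a = 1737 + 1826 = 3563.0 km = 3.5630×10⁶ m.
Semi-major axis a = (r_p + r_a)/2 = 2786.2 km = 2.786×10⁶ m.
Vis-viva: v² = μ(2/r − 1/a) = 4.904×10¹² × (5.613×10⁻⁷ − 3.589×10⁻⁷) = 9.927×10⁵ m²/s².
v = 996.3 m/s = 0.9963 km/s.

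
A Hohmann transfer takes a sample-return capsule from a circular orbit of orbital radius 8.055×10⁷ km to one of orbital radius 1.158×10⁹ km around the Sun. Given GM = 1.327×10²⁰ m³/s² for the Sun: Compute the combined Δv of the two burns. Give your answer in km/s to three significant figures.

Δv_total ≈ 21.8 km/s

r₁ = 8.055×10⁷ km = 8.055×10¹⁰ m.
r₂ = 1.158×10⁹ km = 1.158×10¹² m.
Transfer ellipse a_t = (r₁ + r₂)/2 = 6.193×10¹¹ m.
At r₁: circular v_c1 = √(μ/r₁) = 40590 m/s; transfer-perihelion v_p = √[μ(2/r₁ − 1/a_t)] = 55500 m/s.
Δv₁ = v_p − v_c1 = 14910 m/s.
At r₂: circular v_c2 = √(μ/r₂) = 10700 m/s; transfer-aphelion v_a = √[μ(2/r₂ − 1/a_t)] = 3861 m/s.
Δv₂ = v_c2 − v_a = 6844 m/s.
Total Δv = Δv₁ + Δv₂ = 21760 m/s = 21.76 km/s.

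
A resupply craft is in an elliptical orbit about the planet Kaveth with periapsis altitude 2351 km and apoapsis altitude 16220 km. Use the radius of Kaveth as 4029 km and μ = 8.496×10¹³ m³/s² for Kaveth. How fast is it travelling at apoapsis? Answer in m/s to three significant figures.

r_p = 4029 + 2351 = 6380.0 km = 6.3800×10⁶ m.
r_a = 4029 + 16220 = 20249 km = 2.0249×10⁷ m.
Semi-major axis a = (r_p + r_a)/2 = 13314 km = 1.331×10⁷ m.
Vis-viva: v² = μ(2/r − 1/a) = 8.496×10¹³ × (9.877×10⁻⁸ − 7.511×10⁻⁸) = 2.011×10⁶ m²/s².
v = 1418 m/s.

v ≈ 1420 m/s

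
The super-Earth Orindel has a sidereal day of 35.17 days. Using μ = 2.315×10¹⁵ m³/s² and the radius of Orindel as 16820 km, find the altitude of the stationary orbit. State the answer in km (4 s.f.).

h_sync ≈ 7.982×10⁵ km

T = 35.17 days = 3.039×10⁶ s.
A synchronous orbit has period T, so by Kepler's third law a = (μT²/4π²)^(1/3).
μT²/4π² = 2.315×10¹⁵ × (3.039×10⁶)² / 39.48 = 5.415×10²⁶ m³.
a = 8.151×10⁸ m = 8.1506×10⁵ km.
Altitude h = a − R = 8.1506×10⁵ − 16820 = 7.9824×10⁵ km.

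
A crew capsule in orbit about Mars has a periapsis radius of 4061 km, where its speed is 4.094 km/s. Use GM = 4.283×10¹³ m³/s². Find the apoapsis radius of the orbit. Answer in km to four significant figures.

r_p = 4.061×10⁶ m.
Specific energy ε = v²/2 − μ/r = -2.166×10⁶ J/kg, so a = −μ/(2ε) = 9.886×10⁶ m.
The apsides satisfy r_p + r_a = 2a, so the apoapsis radius is 2a − r_p = 1.571×10⁷ m = 15711 km.

apoapsis radius ≈ 15710 km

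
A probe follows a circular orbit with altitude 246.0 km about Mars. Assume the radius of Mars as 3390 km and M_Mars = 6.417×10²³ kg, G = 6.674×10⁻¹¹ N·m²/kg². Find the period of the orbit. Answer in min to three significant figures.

T ≈ 111 min

μ = GM = 6.674×10⁻¹¹ × 6.417×10²³ = 4.283×10¹³ m³/s².
r = 3390 + 246.0 = 3636.0 km = 3.6360×10⁶ m.
Kepler's third law: T = 2π√(r³/μ) = 2π√((3.636×10⁶)³ / 4.283×10¹³).
r³/μ = 1.122×10⁶ s², so T = 2π × 1.059×10³ = 6.657×10³ s.
Converting: 6.657×10³ s ÷ 60.00 = 110.9 min.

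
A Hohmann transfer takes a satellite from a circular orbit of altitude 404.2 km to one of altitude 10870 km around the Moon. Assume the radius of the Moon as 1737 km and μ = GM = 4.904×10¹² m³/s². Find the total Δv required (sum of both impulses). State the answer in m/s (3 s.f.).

Δv_total ≈ 753 m/s

r₁ = 1737 + 404.2 = 2141.2 km = 2.1412×10⁶ m.
r₂ = 1737 + 10870 = 12607 km = 1.2607×10⁷ m.
Transfer ellipse a_t = (r₁ + r₂)/2 = 7.374×10⁶ m.
At r₁: circular v_c1 = √(μ/r₁) = 1513 m/s; transfer-perilune v_p = √[μ(2/r₁ − 1/a_t)] = 1979 m/s.
Δv₁ = v_p − v_c1 = 465.4 m/s.
At r₂: circular v_c2 = √(μ/r₂) = 623.7 m/s; transfer-apolune v_a = √[μ(2/r₂ − 1/a_t)] = 336.1 m/s.
Δv₂ = v_c2 − v_a = 287.6 m/s.
Total Δv = Δv₁ + Δv₂ = 753.0 m/s.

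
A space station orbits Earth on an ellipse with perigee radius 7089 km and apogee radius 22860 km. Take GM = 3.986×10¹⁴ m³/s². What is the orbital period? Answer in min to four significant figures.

T ≈ 303.9 min

Semi-major axis a = (r_p + r_a)/2 = (7089.0 + 22860)/2 = 14974 km = 1.497×10⁷ m.
By Kepler's third law T = 2π√(a³/μ) = 2π × 2.902×10³ = 1.824×10⁴ s.
= 303.9 min.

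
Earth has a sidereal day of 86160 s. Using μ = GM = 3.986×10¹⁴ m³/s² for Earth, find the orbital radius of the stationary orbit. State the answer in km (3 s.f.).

r_sync ≈ 42200 km

A synchronous orbit has period T, so by Kepler's third law a = (μT²/4π²)^(1/3).
μT²/4π² = 3.986×10¹⁴ × (8.616×10⁴)² / 39.48 = 7.495×10²² m³.
a = 4.216×10⁷ m = 42163 km.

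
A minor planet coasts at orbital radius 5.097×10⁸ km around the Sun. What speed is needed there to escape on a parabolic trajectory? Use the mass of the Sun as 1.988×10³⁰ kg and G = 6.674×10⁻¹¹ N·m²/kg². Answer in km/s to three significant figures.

μ = GM = 6.674×10⁻¹¹ × 1.988×10³⁰ = 1.327×10²⁰ m³/s².
r = 5.097×10⁸ km = 5.097×10¹¹ m.
Escape speed v_esc = √(2μ/r) = √(2 × 1.327×10²⁰ / 5.097×10¹¹) = √(5.206×10⁸) = 22820 m/s.
= 22.82 km/s.

v_esc ≈ 22.8 km/s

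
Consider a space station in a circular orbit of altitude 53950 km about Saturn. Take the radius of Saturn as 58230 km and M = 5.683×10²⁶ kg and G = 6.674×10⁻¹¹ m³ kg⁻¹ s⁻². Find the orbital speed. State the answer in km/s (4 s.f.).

v ≈ 18.39 km/s

μ = GM = 6.674×10⁻¹¹ × 5.683×10²⁶ = 3.793×10¹⁶ m³/s².
r = 58230 + 53950 = 112180 km = 1.1218×10⁸ m.
For a circular orbit v = √(μ/r) = √(3.793×10¹⁶ / 1.122×10⁸) = √(3.381×10⁸) = 18390 m/s.
That is 18.39 km/s.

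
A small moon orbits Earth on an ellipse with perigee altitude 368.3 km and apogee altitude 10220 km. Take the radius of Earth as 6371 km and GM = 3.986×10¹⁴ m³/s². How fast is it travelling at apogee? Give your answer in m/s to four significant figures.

v ≈ 3726 m/s

r_p = 6371 + 368.3 = 6739.3 km = 6.7393×10⁶ m.
r_a = 6371 + 10220 = 16591 km = 1.6591×10⁷ m.
Semi-major axis a = (r_p + r_a)/2 = 11665 km = 1.167×10⁷ m.
Vis-viva: v² = μ(2/r − 1/a) = 3.986×10¹⁴ × (1.205×10⁻⁷ − 8.573×10⁻⁸) = 1.388×10⁷ m²/s².
v = 3726 m/s.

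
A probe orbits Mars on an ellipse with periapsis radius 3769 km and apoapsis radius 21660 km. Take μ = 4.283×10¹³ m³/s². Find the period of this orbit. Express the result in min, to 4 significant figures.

Semi-major axis a = (r_p + r_a)/2 = (3769.0 + 21660)/2 = 12714 km = 1.271×10⁷ m.
By Kepler's third law T = 2π√(a³/μ) = 2π × 6.927×10³ = 4.353×10⁴ s.
= 725.4 min.

T ≈ 725.4 min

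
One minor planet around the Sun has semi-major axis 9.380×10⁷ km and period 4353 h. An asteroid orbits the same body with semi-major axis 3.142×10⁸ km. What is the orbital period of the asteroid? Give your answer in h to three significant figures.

T₂ ≈ 26700 h

Kepler's third law: T² ∝ a³, so T₂ = T₁ (a₂/a₁)^(3/2).
a₂/a₁ = 3.350, (a₂/a₁)^(3/2) = 6.131.
T₂ = 4353 × 6.131 = 26690 h.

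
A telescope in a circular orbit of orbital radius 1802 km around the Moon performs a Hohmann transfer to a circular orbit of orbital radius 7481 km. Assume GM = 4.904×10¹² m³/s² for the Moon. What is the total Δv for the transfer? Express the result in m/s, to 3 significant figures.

r₁ = 1802 km = 1.802×10⁶ m.
r₂ = 7481 km = 7.481×10⁶ m.
Transfer ellipse a_t = (r₁ + r₂)/2 = 4.642×10⁶ m.
At r₁: circular v_c1 = √(μ/r₁) = 1650 m/s; transfer-perilune v_p = √[μ(2/r₁ − 1/a_t)] = 2094 m/s.
Δv₁ = v_p − v_c1 = 444.7 m/s.
At r₂: circular v_c2 = √(μ/r₂) = 809.6 m/s; transfer-apolune v_a = √[μ(2/r₂ − 1/a_t)] = 504.5 m/s.
Δv₂ = v_c2 − v_a = 305.2 m/s.
Total Δv = Δv₁ + Δv₂ = 749.8 m/s.

Δv_total ≈ 750 m/s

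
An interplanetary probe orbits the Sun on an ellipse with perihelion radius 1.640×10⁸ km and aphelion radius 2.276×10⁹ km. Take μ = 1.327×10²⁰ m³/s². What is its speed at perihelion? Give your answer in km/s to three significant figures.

v ≈ 38.9 km/s

Semi-major axis a = (r_p + r_a)/2 = 1.2200×10⁹ km = 1.220×10¹² m.
Vis-viva: v² = μ(2/r − 1/a) = 1.327×10²⁰ × (1.220×10⁻¹¹ − 8.197×10⁻¹³) = 1.510×10⁹ m²/s².
v = 38850 m/s = 38.85 km/s.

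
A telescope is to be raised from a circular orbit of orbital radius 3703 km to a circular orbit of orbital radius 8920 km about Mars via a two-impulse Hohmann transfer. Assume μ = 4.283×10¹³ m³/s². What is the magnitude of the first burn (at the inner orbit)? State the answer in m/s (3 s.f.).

r₁ = 3703 km = 3.703×10⁶ m.
r₂ = 8920 km = 8.920×10⁶ m.
Transfer ellipse a_t = (r₁ + r₂)/2 = 6.312×10⁶ m.
At r₁: circular v_c1 = √(μ/r₁) = 3401 m/s; transfer-periapsis v_p = √[μ(2/r₁ − 1/a_t)] = 4043 m/s.
Δv₁ = v_p − v_c1 = 642.2 m/s.

Δv ≈ 642 m/s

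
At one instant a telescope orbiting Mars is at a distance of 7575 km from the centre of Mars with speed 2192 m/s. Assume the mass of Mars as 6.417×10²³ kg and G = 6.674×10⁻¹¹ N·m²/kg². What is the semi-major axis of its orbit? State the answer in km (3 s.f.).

μ = GM = 6.674×10⁻¹¹ × 6.417×10²³ = 4.283×10¹³ m³/s².
r = 7.575×10⁶ m.
Specific orbital energy ε = v²/2 − μ/r = (2192)²/2 − 4.283×10¹³/7.575×10⁶ = -3.251×10⁶ J/kg.
Since ε = −μ/(2a), a = −μ/(2ε) = 6.586×10⁶ m = 6586.1 km.

a ≈ 6590 km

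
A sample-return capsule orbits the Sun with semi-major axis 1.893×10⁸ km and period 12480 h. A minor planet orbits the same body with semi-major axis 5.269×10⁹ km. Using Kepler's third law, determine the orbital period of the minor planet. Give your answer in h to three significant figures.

T₂ ≈ 1.83×10⁶ h

Kepler's third law: T² ∝ a³, so T₂ = T₁ (a₂/a₁)^(3/2).
a₂/a₁ = 27.83, (a₂/a₁)^(3/2) = 146.8.
T₂ = 12480 × 146.8 = 1.833×10⁶ h.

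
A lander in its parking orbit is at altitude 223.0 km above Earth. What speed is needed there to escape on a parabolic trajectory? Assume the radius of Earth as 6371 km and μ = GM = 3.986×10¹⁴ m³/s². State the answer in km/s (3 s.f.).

r = 6371 + 223.0 = 6594.0 km = 6.5940×10⁶ m.
Escape speed v_esc = √(2μ/r) = √(2 × 3.986×10¹⁴ / 6.594×10⁶) = √(1.209×10⁸) = 11000 m/s.
= 11.00 km/s.

v_esc ≈ 11.0 km/s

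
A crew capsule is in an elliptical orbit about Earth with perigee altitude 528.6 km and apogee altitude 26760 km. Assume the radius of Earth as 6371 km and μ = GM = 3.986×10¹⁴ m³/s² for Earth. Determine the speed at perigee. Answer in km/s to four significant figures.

v ≈ 9.779 km/s

r_p = 6371 + 528.6 = 6899.6 km = 6.8996×10⁶ m.
r_a = 6371 + 26760 = 33131 km = 3.3131×10⁷ m.
Semi-major axis a = (r_p + r_a)/2 = 20015 km = 2.002×10⁷ m.
Vis-viva: v² = μ(2/r − 1/a) = 3.986×10¹⁴ × (2.899×10⁻⁷ − 4.996×10⁻⁸) = 9.563×10⁷ m²/s².
v = 9779 m/s = 9.779 km/s.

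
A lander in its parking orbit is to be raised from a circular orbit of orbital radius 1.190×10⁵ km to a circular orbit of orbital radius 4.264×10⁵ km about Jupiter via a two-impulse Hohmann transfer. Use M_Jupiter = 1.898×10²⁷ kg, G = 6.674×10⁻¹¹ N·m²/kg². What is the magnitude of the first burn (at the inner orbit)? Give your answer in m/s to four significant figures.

Δv ≈ 8171 m/s

μ = GM = 6.674×10⁻¹¹ × 1.898×10²⁷ = 1.267×10¹⁷ m³/s².
r₁ = 1.190×10⁵ km = 1.190×10⁸ m.
r₂ = 4.264×10⁵ km = 4.264×10⁸ m.
Transfer ellipse a_t = (r₁ + r₂)/2 = 2.727×10⁸ m.
At r₁: circular v_c1 = √(μ/r₁) = 32630 m/s; transfer-perijove v_p = √[μ(2/r₁ − 1/a_t)] = 40800 m/s.
Δv₁ = v_p − v_c1 = 8171 m/s.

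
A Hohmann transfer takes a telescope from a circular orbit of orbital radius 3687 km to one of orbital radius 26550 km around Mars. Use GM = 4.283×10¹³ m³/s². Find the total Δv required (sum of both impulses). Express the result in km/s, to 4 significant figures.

Δv_total ≈ 1.751 km/s

r₁ = 3687 km = 3.687×10⁶ m.
r₂ = 26550 km = 2.655×10⁷ m.
Transfer ellipse a_t = (r₁ + r₂)/2 = 1.512×10⁷ m.
At r₁: circular v_c1 = √(μ/r₁) = 3408 m/s; transfer-periapsis v_p = √[μ(2/r₁ − 1/a_t)] = 4517 m/s.
Δv₁ = v_p − v_c1 = 1108 m/s.
At r₂: circular v_c2 = √(μ/r₂) = 1270 m/s; transfer-apoapsis v_a = √[μ(2/r₂ − 1/a_t)] = 627.2 m/s.
Δv₂ = v_c2 − v_a = 642.9 m/s.
Total Δv = Δv₁ + Δv₂ = 1751 m/s = 1.751 km/s.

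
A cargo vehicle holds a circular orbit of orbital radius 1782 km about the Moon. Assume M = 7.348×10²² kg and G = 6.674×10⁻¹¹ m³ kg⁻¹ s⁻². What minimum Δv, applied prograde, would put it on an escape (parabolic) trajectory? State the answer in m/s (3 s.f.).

μ = GM = 6.674×10⁻¹¹ × 7.348×10²² = 4.904×10¹² m³/s².
r = 1782 km = 1.782×10⁶ m.
Circular speed v_c = √(μ/r) = 1659 m/s.
Escape speed v_esc = √(2μ/r) = √2 × v_c = 2346 m/s.
Δv = v_esc − v_c = 687.1 m/s.

Δv ≈ 687 m/s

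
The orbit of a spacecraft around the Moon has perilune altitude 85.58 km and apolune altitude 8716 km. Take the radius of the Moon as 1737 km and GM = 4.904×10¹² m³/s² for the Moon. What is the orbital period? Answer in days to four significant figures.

r_p = 1737 + 85.58 = 1822.6 km = 1.8226×10⁶ m.
r_a = 1737 + 8716 = 10453 km = 1.0453×10⁷ m.
Semi-major axis a = (r_p + r_a)/2 = (1822.6 + 10453)/2 = 6137.8 km = 6.138×10⁶ m.
By Kepler's third law T = 2π√(a³/μ) = 2π × 6.867×10³ = 4.314×10⁴ s.
= 0.4994 days.

T ≈ 0.4994 days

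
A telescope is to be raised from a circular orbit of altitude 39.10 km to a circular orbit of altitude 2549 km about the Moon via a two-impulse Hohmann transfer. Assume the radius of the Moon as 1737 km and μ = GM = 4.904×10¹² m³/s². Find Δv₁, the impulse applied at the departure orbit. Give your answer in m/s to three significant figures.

Δv ≈ 314 m/s

r₁ = 1737 + 39.10 = 1776.1 km = 1.7761×10⁶ m.
r₂ = 1737 + 2549 = 4286.0 km = 4.2860×10⁶ m.
Transfer ellipse a_t = (r₁ + r₂)/2 = 3.031×10⁶ m.
At r₁: circular v_c1 = √(μ/r₁) = 1662 m/s; transfer-perilune v_p = √[μ(2/r₁ − 1/a_t)] = 1976 m/s.
Δv₁ = v_p − v_c1 = 314.3 m/s.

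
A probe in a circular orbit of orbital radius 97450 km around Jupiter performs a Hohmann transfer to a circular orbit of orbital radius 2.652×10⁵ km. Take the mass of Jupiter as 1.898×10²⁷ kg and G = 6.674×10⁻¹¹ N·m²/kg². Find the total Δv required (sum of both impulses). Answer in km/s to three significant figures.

μ = GM = 6.674×10⁻¹¹ × 1.898×10²⁷ = 1.267×10¹⁷ m³/s².
r₁ = 97450 km = 9.745×10⁷ m.
r₂ = 2.652×10⁵ km = 2.652×10⁸ m.
Transfer ellipse a_t = (r₁ + r₂)/2 = 1.813×10⁸ m.
At r₁: circular v_c1 = √(μ/r₁) = 36050 m/s; transfer-perijove v_p = √[μ(2/r₁ − 1/a_t)] = 43600 m/s.
Δv₁ = v_p − v_c1 = 7548 m/s.
At r₂: circular v_c2 = √(μ/r₂) = 21860 m/s; transfer-apojove v_a = √[μ(2/r₂ − 1/a_t)] = 16020 m/s.
Δv₂ = v_c2 − v_a = 5833 m/s.
Total Δv = Δv₁ + Δv₂ = 13380 m/s = 13.38 km/s.

Δv_total ≈ 13.4 km/s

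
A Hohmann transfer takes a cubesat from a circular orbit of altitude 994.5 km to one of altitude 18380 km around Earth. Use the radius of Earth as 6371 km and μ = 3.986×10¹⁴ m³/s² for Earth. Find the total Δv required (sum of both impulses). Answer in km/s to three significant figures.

Δv_total ≈ 3.07 km/s

r₁ = 6371 + 994.5 = 7365.5 km = 7.3655×10⁶ m.
r₂ = 6371 + 18380 = 24751 km = 2.4751×10⁷ m.
Transfer ellipse a_t = (r₁ + r₂)/2 = 1.606×10⁷ m.
At r₁: circular v_c1 = √(μ/r₁) = 7356 m/s; transfer-perigee v_p = √[μ(2/r₁ − 1/a_t)] = 9133 m/s.
Δv₁ = v_p − v_c1 = 1777 m/s.
At r₂: circular v_c2 = √(μ/r₂) = 4013 m/s; transfer-apogee v_a = √[μ(2/r₂ − 1/a_t)] = 2718 m/s.
Δv₂ = v_c2 − v_a = 1295 m/s.
Total Δv = Δv₁ + Δv₂ = 3072 m/s = 3.072 km/s.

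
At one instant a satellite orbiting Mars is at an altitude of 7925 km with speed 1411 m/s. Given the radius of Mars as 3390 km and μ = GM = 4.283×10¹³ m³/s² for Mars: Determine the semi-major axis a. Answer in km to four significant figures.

a ≈ 7676 km

r = 3390 + 7925 = 11315 km = 1.132×10⁷ m.
Vis-viva rearranged: 1/a = 2/r − v²/μ = 1.768×10⁻⁷ − 4.648×10⁻⁸ = 1.303×10⁻⁷ m⁻¹.
a = 7.676×10⁶ m = 7676.2 km.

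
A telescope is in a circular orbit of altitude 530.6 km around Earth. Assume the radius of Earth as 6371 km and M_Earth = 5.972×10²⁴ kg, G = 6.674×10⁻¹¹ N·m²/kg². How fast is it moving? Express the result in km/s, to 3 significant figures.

μ = GM = 6.674×10⁻¹¹ × 5.972×10²⁴ = 3.986×10¹⁴ m³/s².
r = 6371 + 530.6 = 6901.6 km = 6.9016×10⁶ m.
For a circular orbit v = √(μ/r) = √(3.986×10¹⁴ / 6.902×10⁶) = √(5.775×10⁷) = 7599 m/s.
That is 7.599 km/s.

v ≈ 7.60 km/s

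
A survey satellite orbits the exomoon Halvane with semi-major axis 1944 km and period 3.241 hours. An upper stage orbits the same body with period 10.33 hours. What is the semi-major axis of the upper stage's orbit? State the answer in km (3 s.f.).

Kepler's third law: a³ ∝ T², so a₂ = a₁ (T₂/T₁)^(2/3).
T₂/T₁ = 3.187, (T₂/T₁)^(2/3) = 2.166.
a₂ = 1944 × 2.166 = 4210 km.

a₂ ≈ 4210 km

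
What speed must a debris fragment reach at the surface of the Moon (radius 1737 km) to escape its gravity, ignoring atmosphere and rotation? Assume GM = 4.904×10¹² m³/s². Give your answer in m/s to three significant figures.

r = R = 1.737×10⁶ m.
Escape speed v_esc = √(2μ/r) = √(2 × 4.904×10¹² / 1.737×10⁶) = √(5.647×10⁶) = 2376 m/s.

v_esc ≈ 2380 m/s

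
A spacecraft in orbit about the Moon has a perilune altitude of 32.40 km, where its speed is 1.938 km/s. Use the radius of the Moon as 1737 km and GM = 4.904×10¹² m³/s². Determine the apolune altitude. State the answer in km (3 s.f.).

r_p = 1737 + 32.40 = 1769.4 km = 1.769×10⁶ m.
Specific energy ε = v²/2 − μ/r = -8.936×10⁵ J/kg, so a = −μ/(2ε) = 2.744×10⁶ m.
The apsides satisfy r_p + r_a = 2a, so the apolune radius is 2a − r_p = 3.718×10⁶ m = 3718.3 km.
Apolune altitude = 3718.3 − 1737 = 1981.3 km.

apolune altitude ≈ 1980 km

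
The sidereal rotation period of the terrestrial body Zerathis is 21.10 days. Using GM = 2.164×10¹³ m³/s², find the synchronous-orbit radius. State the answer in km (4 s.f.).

T = 21.10 days = 1.823×10⁶ s.
A synchronous orbit has period T, so by Kepler's third law a = (μT²/4π²)^(1/3).
μT²/4π² = 2.164×10¹³ × (1.823×10⁶)² / 39.48 = 1.822×10²⁴ m³.
a = 1.221×10⁸ m = 1.2213×10⁵ km.

r_sync ≈ 1.221×10⁵ km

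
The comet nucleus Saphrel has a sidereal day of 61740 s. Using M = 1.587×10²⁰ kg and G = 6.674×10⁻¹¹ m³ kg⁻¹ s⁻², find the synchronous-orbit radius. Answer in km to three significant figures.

r_sync ≈ 1010 km

μ = GM = 6.674×10⁻¹¹ × 1.587×10²⁰ = 1.059×10¹⁰ m³/s².
A synchronous orbit has period T, so by Kepler's third law a = (μT²/4π²)^(1/3).
μT²/4π² = 1.059×10¹⁰ × (6.174×10⁴)² / 39.48 = 1.023×10¹⁸ m³.
a = 1.008×10⁶ m = 1007.5 km.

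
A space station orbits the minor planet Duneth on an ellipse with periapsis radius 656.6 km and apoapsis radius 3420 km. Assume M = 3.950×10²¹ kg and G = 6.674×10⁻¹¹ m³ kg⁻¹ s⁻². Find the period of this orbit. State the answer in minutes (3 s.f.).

μ = GM = 6.674×10⁻¹¹ × 3.950×10²¹ = 2.636×10¹¹ m³/s².
Semi-major axis a = (r_p + r_a)/2 = (656.60 + 3420.0)/2 = 2038.3 km = 2.038×10⁶ m.
By Kepler's third law T = 2π√(a³/μ) = 2π × 5.668×10³ = 3.561×10⁴ s.
= 593.5 minutes.

T ≈ 594 minutes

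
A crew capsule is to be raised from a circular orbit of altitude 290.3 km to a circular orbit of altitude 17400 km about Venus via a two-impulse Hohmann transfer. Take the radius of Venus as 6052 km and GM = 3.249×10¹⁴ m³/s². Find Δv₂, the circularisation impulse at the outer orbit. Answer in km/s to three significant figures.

Δv ≈ 1.29 km/s

r₁ = 6052 + 290.3 = 6342.3 km = 6.3423×10⁶ m.
r₂ = 6052 + 17400 = 23452 km = 2.3452×10⁷ m.
Transfer ellipse a_t = (r₁ + r₂)/2 = 1.490×10⁷ m.
At r₁: circular v_c1 = √(μ/r₁) = 7157 m/s; transfer-periapsis v_p = √[μ(2/r₁ − 1/a_t)] = 8980 m/s.
At r₂: circular v_c2 = √(μ/r₂) = 3722 m/s; transfer-apoapsis v_a = √[μ(2/r₂ − 1/a_t)] = 2429 m/s.
Δv₂ = v_c2 − v_a = 1293 m/s.
= 1.293 km/s.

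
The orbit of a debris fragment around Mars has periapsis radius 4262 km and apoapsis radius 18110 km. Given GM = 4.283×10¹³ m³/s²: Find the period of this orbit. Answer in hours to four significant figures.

T ≈ 9.977 hours

Semi-major axis a = (r_p + r_a)/2 = (4262.0 + 18110)/2 = 11186 km = 1.119×10⁷ m.
By Kepler's third law T = 2π√(a³/μ) = 2π × 5.717×10³ = 3.592×10⁴ s.
= 9.977 hours.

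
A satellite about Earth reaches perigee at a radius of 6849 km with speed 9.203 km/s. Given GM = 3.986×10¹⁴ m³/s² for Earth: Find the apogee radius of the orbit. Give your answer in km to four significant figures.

apogee radius ≈ 18300 km

r_p = 6.849×10⁶ m.
Specific energy ε = v²/2 − μ/r = -1.585×10⁷ J/kg, so a = −μ/(2ε) = 1.257×10⁷ m.
The apsides satisfy r_p + r_a = 2a, so the apogee radius is 2a − r_p = 1.830×10⁷ m = 18298 km.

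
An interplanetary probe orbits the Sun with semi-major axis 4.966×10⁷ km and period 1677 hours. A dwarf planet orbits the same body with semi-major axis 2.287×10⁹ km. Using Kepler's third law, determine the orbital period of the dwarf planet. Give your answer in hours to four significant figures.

Kepler's third law: T² ∝ a³, so T₂ = T₁ (a₂/a₁)^(3/2).
a₂/a₁ = 46.05, (a₂/a₁)^(3/2) = 312.5.
T₂ = 1677 × 312.5 = 5.241×10⁵ hours.

T₂ ≈ 5.241×10⁵ hours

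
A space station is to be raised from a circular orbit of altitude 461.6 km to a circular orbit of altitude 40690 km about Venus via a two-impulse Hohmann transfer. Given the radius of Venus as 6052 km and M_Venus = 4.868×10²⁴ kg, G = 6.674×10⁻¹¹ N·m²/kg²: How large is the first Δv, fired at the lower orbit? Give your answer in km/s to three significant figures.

Δv ≈ 2.29 km/s

μ = GM = 6.674×10⁻¹¹ × 4.868×10²⁴ = 3.249×10¹⁴ m³/s².
r₁ = 6052 + 461.6 = 6513.6 km = 6.5136×10⁶ m.
r₂ = 6052 + 40690 = 46742 km = 4.6742×10⁷ m.
Transfer ellipse a_t = (r₁ + r₂)/2 = 2.663×10⁷ m.
At r₁: circular v_c1 = √(μ/r₁) = 7062 m/s; transfer-periapsis v_p = √[μ(2/r₁ − 1/a_t)] = 9357 m/s.
Δv₁ = v_p − v_c1 = 2295 m/s.
= 2.295 km/s.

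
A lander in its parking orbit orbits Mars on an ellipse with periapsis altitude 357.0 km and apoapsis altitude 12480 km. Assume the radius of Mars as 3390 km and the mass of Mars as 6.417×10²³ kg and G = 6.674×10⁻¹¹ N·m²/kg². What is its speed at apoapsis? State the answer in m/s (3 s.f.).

μ = GM = 6.674×10⁻¹¹ × 6.417×10²³ = 4.283×10¹³ m³/s².
r_p = 3390 + 357.0 = 3747.0 km = 3.7470×10⁶ m.
r_a = 3390 + 12480 = 15870 km = 1.5870×10⁷ m.
Semi-major axis a = (r_p + r_a)/2 = 9808.5 km = 9.808×10⁶ m.
Vis-viva: v² = μ(2/r − 1/a) = 4.283×10¹³ × (1.260×10⁻⁷ − 1.020×10⁻⁷) = 1.031×10⁶ m²/s².
v = 1015 m/s.

v ≈ 1020 m/s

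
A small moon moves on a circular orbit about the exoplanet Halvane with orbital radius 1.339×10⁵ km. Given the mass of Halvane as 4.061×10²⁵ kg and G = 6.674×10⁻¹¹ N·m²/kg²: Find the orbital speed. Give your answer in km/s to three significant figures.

μ = GM = 6.674×10⁻¹¹ × 4.061×10²⁵ = 2.710×10¹⁵ m³/s².
r = 1.339×10⁵ km = 1.339×10⁸ m.
For a circular orbit v = √(μ/r) = √(2.710×10¹⁵ / 1.339×10⁸) = √(2.024×10⁷) = 4499 m/s.
That is 4.499 km/s.

v ≈ 4.50 km/s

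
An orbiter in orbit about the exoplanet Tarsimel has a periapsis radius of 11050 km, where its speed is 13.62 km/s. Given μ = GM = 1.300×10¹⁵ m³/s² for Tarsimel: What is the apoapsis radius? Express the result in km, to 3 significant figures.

apoapsis radius ≈ 41200 km

r_p = 1.105×10⁷ m.
Specific energy ε = v²/2 − μ/r = -2.489×10⁷ J/kg, so a = −μ/(2ε) = 2.611×10⁷ m.
The apsides satisfy r_p + r_a = 2a, so the apoapsis radius is 2a − r_p = 4.117×10⁷ m = 41170 km.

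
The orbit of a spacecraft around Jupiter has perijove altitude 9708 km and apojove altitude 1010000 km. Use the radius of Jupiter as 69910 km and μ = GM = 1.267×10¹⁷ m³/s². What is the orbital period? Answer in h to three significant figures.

T ≈ 68.4 h

r_p = 69910 + 9708 = 79618 km = 7.9618×10⁷ m.
r_a = 69910 + 1010000 = 1079900 km = 1.0799×10⁹ m.
Semi-major axis a = (r_p + r_a)/2 = (79618 + 1.0799×10⁶)/2 = 5.7976×10⁵ km = 5.798×10⁸ m.
By Kepler's third law T = 2π√(a³/μ) = 2π × 3.922×10⁴ = 2.464×10⁵ s.
= 68.45 h.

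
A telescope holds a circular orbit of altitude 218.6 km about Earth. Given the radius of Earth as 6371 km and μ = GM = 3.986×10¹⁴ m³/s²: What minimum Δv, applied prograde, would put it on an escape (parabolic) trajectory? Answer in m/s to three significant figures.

r = 6371 + 218.6 = 6589.6 km = 6.5896×10⁶ m.
Circular speed v_c = √(μ/r) = 7777 m/s.
Escape speed v_esc = √(2μ/r) = √2 × v_c = 11000 m/s.
Δv = v_esc − v_c = 3222 m/s.

Δv ≈ 3220 m/s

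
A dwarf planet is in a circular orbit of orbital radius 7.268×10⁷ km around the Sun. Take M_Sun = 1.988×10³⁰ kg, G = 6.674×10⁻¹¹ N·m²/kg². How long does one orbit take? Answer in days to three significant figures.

μ = GM = 6.674×10⁻¹¹ × 1.988×10³⁰ = 1.327×10²⁰ m³/s².
r = 7.268×10⁷ km = 7.268×10¹⁰ m.
Kepler's third law: T = 2π√(r³/μ) = 2π√((7.268×10¹⁰)³ / 1.327×10²⁰).
r³/μ = 2.894×10¹² s², so T = 2π × 1.701×10⁶ = 1.069×10⁷ s.
Converting: 1.069×10⁷ s ÷ 86400 = 123.7 days.

T ≈ 124 days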